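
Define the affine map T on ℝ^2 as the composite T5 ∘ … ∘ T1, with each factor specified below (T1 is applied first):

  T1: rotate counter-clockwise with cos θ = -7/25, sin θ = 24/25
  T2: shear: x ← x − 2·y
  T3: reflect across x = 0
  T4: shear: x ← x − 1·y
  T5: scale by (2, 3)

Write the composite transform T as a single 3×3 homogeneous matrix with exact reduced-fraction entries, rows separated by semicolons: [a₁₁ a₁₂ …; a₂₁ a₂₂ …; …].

T = [62/25 34/25 0; 72/25 -21/25 0; 0 0 1]

T1 = [-7/25 -24/25 0; 24/25 -7/25 0; 0 0 1]
T2·T1 = [-11/5 -2/5 0; 24/25 -7/25 0; 0 0 1]
T3·…·T1 = [11/5 2/5 0; 24/25 -7/25 0; 0 0 1]
T4·…·T1 = [31/25 17/25 0; 24/25 -7/25 0; 0 0 1]
T5·…·T1 = [62/25 34/25 0; 72/25 -21/25 0; 0 0 1]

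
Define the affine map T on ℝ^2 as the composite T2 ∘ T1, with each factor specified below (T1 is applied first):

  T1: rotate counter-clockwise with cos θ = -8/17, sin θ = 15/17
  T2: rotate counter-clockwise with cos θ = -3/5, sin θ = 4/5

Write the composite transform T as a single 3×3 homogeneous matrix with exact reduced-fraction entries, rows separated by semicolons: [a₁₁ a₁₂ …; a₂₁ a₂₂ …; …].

T1 = [-8/17 -15/17 0; 15/17 -8/17 0; 0 0 1]
T2·T1 = [-36/85 77/85 0; -77/85 -36/85 0; 0 0 1]

T = [-36/85 77/85 0; -77/85 -36/85 0; 0 0 1]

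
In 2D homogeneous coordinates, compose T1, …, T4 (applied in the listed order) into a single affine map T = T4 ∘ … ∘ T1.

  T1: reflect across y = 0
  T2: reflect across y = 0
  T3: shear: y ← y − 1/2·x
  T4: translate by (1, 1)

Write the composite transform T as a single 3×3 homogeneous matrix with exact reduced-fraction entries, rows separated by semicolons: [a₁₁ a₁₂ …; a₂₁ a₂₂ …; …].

T = [1 0 1; -1/2 1 1; 0 0 1]

T1 = [1 0 0; 0 -1 0; 0 0 1]
T2·T1 = [1 0 0; 0 1 0; 0 0 1]
T3·…·T1 = [1 0 0; -1/2 1 0; 0 0 1]
T4·…·T1 = [1 0 1; -1/2 1 1; 0 0 1]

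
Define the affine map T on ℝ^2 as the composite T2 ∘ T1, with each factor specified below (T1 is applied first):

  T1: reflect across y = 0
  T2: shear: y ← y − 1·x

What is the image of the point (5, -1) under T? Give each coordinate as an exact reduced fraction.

T1 reflect across y = 0: (5, -1) → (5, 1)
T2 shear: y ← y − 1·x: (5, 1) → (5, -4)

T(p) = (5, -4)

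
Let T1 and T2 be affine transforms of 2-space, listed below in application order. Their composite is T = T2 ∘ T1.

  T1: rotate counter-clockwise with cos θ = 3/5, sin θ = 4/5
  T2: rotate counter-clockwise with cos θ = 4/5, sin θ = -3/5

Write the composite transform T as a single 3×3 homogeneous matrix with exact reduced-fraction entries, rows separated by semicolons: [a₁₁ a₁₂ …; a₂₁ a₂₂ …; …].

T = [24/25 -7/25 0; 7/25 24/25 0; 0 0 1]

T1 = [3/5 -4/5 0; 4/5 3/5 0; 0 0 1]
T2·T1 = [24/25 -7/25 0; 7/25 24/25 0; 0 0 1]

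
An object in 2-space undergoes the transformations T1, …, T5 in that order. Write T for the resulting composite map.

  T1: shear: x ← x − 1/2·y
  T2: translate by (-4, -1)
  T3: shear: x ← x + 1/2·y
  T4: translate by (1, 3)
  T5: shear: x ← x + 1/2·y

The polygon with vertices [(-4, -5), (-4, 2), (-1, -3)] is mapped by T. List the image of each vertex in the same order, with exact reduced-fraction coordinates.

image vertices: (-9, -3), (-11/2, 4), (-5, -1)

T1 shear: x ← x − 1/2·y: (-4, -5) → (-3/2, -5); (-4, 2) → (-5, 2); (-1, -3) → (1/2, -3)
T2 translate by (-4, -1): (-3/2, -5) → (-11/2, -6); (-5, 2) → (-9, 1); (1/2, -3) → (-7/2, -4)
T3 shear: x ← x + 1/2·y: (-11/2, -6) → (-17/2, -6); (-9, 1) → (-17/2, 1); (-7/2, -4) → (-11/2, -4)
T4 translate by (1, 3): (-17/2, -6) → (-15/2, -3); (-17/2, 1) → (-15/2, 4); (-11/2, -4) → (-9/2, -1)
T5 shear: x ← x + 1/2·y: (-15/2, -3) → (-9, -3); (-15/2, 4) → (-11/2, 4); (-9/2, -1) → (-5, -1)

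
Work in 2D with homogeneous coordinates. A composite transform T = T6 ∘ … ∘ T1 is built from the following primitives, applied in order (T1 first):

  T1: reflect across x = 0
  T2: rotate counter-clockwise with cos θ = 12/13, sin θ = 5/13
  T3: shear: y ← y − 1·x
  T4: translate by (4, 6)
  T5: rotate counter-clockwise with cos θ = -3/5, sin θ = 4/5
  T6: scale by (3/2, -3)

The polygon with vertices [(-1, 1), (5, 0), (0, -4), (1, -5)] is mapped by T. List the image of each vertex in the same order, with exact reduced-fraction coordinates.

T1 reflect across x = 0: (-1, 1) → (1, 1); (5, 0) → (-5, 0); (0, -4) → (0, -4); (1, -5) → (-1, -5)
T2 rotate counter-clockwise with cos θ = 12/13, sin θ = 5/13: (1, 1) → (7/13, 17/13); (-5, 0) → (-60/13, -25/13); (0, -4) → (20/13, -48/13); (-1, -5) → (1, -5)
T3 shear: y ← y − 1·x: (7/13, 17/13) → (7/13, 10/13); (-60/13, -25/13) → (-60/13, 35/13); (20/13, -48/13) → (20/13, -68/13); (1, -5) → (1, -6)
T4 translate by (4, 6): (7/13, 10/13) → (59/13, 88/13); (-60/13, 35/13) → (-8/13, 113/13); (20/13, -68/13) → (72/13, 10/13); (1, -6) → (5, 0)
T5 rotate counter-clockwise with cos θ = -3/5, sin θ = 4/5: (59/13, 88/13) → (-529/65, -28/65); (-8/13, 113/13) → (-428/65, -371/65); (72/13, 10/13) → (-256/65, 258/65); (5, 0) → (-3, 4)
T6 scale by (3/2, -3): (-529/65, -28/65) → (-1587/130, 84/65); (-428/65, -371/65) → (-642/65, 1113/65); (-256/65, 258/65) → (-384/65, -774/65); (-3, 4) → (-9/2, -12)

image vertices: (-1587/130, 84/65), (-642/65, 1113/65), (-384/65, -774/65), (-9/2, -12)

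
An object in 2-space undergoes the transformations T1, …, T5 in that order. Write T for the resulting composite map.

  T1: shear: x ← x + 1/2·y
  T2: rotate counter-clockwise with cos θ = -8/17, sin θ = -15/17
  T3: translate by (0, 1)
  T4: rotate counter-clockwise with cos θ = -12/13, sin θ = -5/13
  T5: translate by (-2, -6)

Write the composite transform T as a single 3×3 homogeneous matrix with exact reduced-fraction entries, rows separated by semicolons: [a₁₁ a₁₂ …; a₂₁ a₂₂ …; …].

T = [21/221 -419/442 -21/13; 220/221 131/221 -90/13; 0 0 1]

T1 = [1 1/2 0; 0 1 0; 0 0 1]
T2·T1 = [-8/17 11/17 0; -15/17 -31/34 0; 0 0 1]
T3·…·T1 = [-8/17 11/17 0; -15/17 -31/34 1; 0 0 1]
T4·…·T1 = [21/221 -419/442 5/13; 220/221 131/221 -12/13; 0 0 1]
T5·…·T1 = [21/221 -419/442 -21/13; 220/221 131/221 -90/13; 0 0 1]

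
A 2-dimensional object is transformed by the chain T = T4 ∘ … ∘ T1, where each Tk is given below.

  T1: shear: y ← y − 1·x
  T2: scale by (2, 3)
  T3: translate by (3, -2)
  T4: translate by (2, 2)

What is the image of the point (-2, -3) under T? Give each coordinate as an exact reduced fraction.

T(p) = (1, -3)

T1 shear: y ← y − 1·x: (-2, -3) → (-2, -1)
T2 scale by (2, 3): (-2, -1) → (-4, -3)
T3 translate by (3, -2): (-4, -3) → (-1, -5)
T4 translate by (2, 2): (-1, -5) → (1, -3)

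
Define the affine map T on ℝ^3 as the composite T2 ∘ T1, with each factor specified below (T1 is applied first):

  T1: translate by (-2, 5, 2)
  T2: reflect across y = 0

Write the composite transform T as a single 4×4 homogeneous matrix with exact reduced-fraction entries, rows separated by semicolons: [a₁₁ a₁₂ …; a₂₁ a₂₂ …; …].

T = [1 0 0 -2; 0 -1 0 -5; 0 0 1 2; 0 0 0 1]

T1 = [1 0 0 -2; 0 1 0 5; 0 0 1 2; 0 0 0 1]
T2·T1 = [1 0 0 -2; 0 -1 0 -5; 0 0 1 2; 0 0 0 1]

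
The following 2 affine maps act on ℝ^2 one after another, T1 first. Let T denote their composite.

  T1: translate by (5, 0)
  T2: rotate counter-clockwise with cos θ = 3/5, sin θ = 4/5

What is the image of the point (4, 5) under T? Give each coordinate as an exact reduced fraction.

T(p) = (7/5, 51/5)

T1 translate by (5, 0): (4, 5) → (9, 5)
T2 rotate counter-clockwise with cos θ = 3/5, sin θ = 4/5: (9, 5) → (7/5, 51/5)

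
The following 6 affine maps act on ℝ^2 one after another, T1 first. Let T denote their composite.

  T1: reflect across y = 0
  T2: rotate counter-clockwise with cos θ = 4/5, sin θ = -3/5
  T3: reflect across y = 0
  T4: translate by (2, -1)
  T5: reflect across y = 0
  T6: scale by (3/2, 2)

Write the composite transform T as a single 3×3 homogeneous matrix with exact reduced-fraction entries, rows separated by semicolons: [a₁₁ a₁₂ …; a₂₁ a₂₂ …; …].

T = [6/5 -9/10 3; -6/5 -8/5 2; 0 0 1]

T1 = [1 0 0; 0 -1 0; 0 0 1]
T2·T1 = [4/5 -3/5 0; -3/5 -4/5 0; 0 0 1]
T3·…·T1 = [4/5 -3/5 0; 3/5 4/5 0; 0 0 1]
T4·…·T1 = [4/5 -3/5 2; 3/5 4/5 -1; 0 0 1]
T5·…·T1 = [4/5 -3/5 2; -3/5 -4/5 1; 0 0 1]
T6·…·T1 = [6/5 -9/10 3; -6/5 -8/5 2; 0 0 1]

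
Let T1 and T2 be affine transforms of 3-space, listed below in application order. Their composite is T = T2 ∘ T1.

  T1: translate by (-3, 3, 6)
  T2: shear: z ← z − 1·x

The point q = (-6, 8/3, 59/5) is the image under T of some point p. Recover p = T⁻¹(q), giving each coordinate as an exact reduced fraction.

T1 = [1 0 0 -3; 0 1 0 3; 0 0 1 6; 0 0 0 1]
T2·T1 = [1 0 0 -3; 0 1 0 3; -1 0 1 9; 0 0 0 1]
det M = 1; M⁻¹ = [1 0 0 3; 0 1 0 -3; 1 0 1 -6; 0 0 0 1]
M⁻¹ · (-6, 8/3, 59/5)ᵀ = (-3, -1/3, -1/5)ᵀ

p = (-3, -1/3, -1/5)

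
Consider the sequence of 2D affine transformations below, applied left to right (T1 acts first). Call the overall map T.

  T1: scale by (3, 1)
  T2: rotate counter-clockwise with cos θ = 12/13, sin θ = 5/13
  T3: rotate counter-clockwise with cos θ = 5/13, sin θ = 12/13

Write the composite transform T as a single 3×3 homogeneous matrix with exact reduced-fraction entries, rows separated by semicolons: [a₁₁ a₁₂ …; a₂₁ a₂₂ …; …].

T1 = [3 0 0; 0 1 0; 0 0 1]
T2·T1 = [36/13 -5/13 0; 15/13 12/13 0; 0 0 1]
T3·…·T1 = [0 -1 0; 3 0 0; 0 0 1]

T = [0 -1 0; 3 0 0; 0 0 1]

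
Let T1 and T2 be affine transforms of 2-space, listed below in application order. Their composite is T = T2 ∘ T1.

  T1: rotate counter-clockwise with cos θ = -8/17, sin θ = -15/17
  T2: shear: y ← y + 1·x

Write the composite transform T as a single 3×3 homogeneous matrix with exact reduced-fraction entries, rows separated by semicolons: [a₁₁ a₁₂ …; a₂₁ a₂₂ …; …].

T1 = [-8/17 15/17 0; -15/17 -8/17 0; 0 0 1]
T2·T1 = [-8/17 15/17 0; -23/17 7/17 0; 0 0 1]

T = [-8/17 15/17 0; -23/17 7/17 0; 0 0 1]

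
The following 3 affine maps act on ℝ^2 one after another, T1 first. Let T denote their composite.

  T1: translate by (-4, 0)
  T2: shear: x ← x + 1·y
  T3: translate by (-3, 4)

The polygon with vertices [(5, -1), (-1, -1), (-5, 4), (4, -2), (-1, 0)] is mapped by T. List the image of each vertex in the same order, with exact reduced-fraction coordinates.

T1 translate by (-4, 0): (5, -1) → (1, -1); (-1, -1) → (-5, -1); (-5, 4) → (-9, 4); (4, -2) → (0, -2); (-1, 0) → (-5, 0)
T2 shear: x ← x + 1·y: (1, -1) → (0, -1); (-5, -1) → (-6, -1); (-9, 4) → (-5, 4); (0, -2) → (-2, -2); (-5, 0) → (-5, 0)
T3 translate by (-3, 4): (0, -1) → (-3, 3); (-6, -1) → (-9, 3); (-5, 4) → (-8, 8); (-2, -2) → (-5, 2); (-5, 0) → (-8, 4)

image vertices: (-3, 3), (-9, 3), (-8, 8), (-5, 2), (-8, 4)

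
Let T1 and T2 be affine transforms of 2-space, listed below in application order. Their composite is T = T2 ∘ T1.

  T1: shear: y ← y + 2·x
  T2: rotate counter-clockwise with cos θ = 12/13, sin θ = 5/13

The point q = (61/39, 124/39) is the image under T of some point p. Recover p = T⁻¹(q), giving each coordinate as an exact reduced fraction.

T1 = [1 0 0; 2 1 0; 0 0 1]
T2·T1 = [2/13 -5/13 0; 29/13 12/13 0; 0 0 1]
det M = 1; M⁻¹ = [12/13 5/13 0; -29/13 2/13 0; 0 0 1]
M⁻¹ · (61/39, 124/39)ᵀ = (8/3, -3)ᵀ

p = (8/3, -3)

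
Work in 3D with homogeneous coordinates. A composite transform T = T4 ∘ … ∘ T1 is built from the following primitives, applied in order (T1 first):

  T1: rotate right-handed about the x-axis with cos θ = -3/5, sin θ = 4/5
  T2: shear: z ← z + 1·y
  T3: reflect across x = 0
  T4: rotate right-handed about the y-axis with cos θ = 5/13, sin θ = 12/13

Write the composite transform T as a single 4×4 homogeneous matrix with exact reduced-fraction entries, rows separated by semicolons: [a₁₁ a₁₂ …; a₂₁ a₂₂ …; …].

T1 = [1 0 0 0; 0 -3/5 -4/5 0; 0 4/5 -3/5 0; 0 0 0 1]
T2·T1 = [1 0 0 0; 0 -3/5 -4/5 0; 0 1/5 -7/5 0; 0 0 0 1]
T3·…·T1 = [-1 0 0 0; 0 -3/5 -4/5 0; 0 1/5 -7/5 0; 0 0 0 1]
T4·…·T1 = [-5/13 12/65 -84/65 0; 0 -3/5 -4/5 0; 12/13 1/13 -7/13 0; 0 0 0 1]

T = [-5/13 12/65 -84/65 0; 0 -3/5 -4/5 0; 12/13 1/13 -7/13 0; 0 0 0 1]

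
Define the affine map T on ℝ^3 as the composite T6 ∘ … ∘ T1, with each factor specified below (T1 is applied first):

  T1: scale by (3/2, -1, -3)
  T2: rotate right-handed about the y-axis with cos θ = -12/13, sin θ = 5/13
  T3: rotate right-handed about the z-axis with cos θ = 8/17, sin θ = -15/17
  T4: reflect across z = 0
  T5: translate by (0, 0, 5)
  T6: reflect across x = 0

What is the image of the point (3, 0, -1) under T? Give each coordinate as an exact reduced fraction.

T(p) = (24/17, 45/17, 19/2)

T1 scale by (3/2, -1, -3): (3, 0, -1) → (9/2, 0, 3)
T2 rotate right-handed about the y-axis with cos θ = -12/13, sin θ = 5/13: (9/2, 0, 3) → (-3, 0, -9/2)
T3 rotate right-handed about the z-axis with cos θ = 8/17, sin θ = -15/17: (-3, 0, -9/2) → (-24/17, 45/17, -9/2)
T4 reflect across z = 0: (-24/17, 45/17, -9/2) → (-24/17, 45/17, 9/2)
T5 translate by (0, 0, 5): (-24/17, 45/17, 9/2) → (-24/17, 45/17, 19/2)
T6 reflect across x = 0: (-24/17, 45/17, 19/2) → (24/17, 45/17, 19/2)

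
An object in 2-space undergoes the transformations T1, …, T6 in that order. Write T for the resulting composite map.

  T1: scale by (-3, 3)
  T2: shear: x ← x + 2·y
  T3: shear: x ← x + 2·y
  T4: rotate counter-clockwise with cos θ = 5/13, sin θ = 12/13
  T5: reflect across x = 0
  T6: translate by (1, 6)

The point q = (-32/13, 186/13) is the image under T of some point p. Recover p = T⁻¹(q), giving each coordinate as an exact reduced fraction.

p = (-3, 0)

T1 = [-3 0 0; 0 3 0; 0 0 1]
T2·T1 = [-3 6 0; 0 3 0; 0 0 1]
T3·…·T1 = [-3 12 0; 0 3 0; 0 0 1]
T4·…·T1 = [-15/13 24/13 0; -36/13 159/13 0; 0 0 1]
T5·…·T1 = [15/13 -24/13 0; -36/13 159/13 0; 0 0 1]
T6·…·T1 = [15/13 -24/13 1; -36/13 159/13 6; 0 0 1]
det M = 9; M⁻¹ = [53/39 8/39 -101/39; 4/13 5/39 -14/13; 0 0 1]
M⁻¹ · (-32/13, 186/13)ᵀ = (-3, 0)ᵀ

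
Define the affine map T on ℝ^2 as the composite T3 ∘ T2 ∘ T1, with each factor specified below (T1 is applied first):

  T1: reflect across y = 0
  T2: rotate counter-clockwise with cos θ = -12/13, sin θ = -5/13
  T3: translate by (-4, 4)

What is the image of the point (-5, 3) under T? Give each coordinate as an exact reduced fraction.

T(p) = (-7/13, 113/13)

T1 reflect across y = 0: (-5, 3) → (-5, -3)
T2 rotate counter-clockwise with cos θ = -12/13, sin θ = -5/13: (-5, -3) → (45/13, 61/13)
T3 translate by (-4, 4): (45/13, 61/13) → (-7/13, 113/13)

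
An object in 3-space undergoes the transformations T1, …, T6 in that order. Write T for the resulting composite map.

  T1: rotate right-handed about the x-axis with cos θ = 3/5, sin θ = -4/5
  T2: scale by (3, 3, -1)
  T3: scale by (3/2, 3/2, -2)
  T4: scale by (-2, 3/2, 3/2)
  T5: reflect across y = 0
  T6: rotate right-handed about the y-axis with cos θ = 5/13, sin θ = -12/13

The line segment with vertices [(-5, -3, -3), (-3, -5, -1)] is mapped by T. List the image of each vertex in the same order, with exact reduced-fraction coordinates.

T1 rotate right-handed about the x-axis with cos θ = 3/5, sin θ = -4/5: (-5, -3, -3) → (-5, -21/5, 3/5); (-3, -5, -1) → (-3, -19/5, 17/5)
T2 scale by (3, 3, -1): (-5, -21/5, 3/5) → (-15, -63/5, -3/5); (-3, -19/5, 17/5) → (-9, -57/5, -17/5)
T3 scale by (3/2, 3/2, -2): (-15, -63/5, -3/5) → (-45/2, -189/10, 6/5); (-9, -57/5, -17/5) → (-27/2, -171/10, 34/5)
T4 scale by (-2, 3/2, 3/2): (-45/2, -189/10, 6/5) → (45, -567/20, 9/5); (-27/2, -171/10, 34/5) → (27, -513/20, 51/5)
T5 reflect across y = 0: (45, -567/20, 9/5) → (45, 567/20, 9/5); (27, -513/20, 51/5) → (27, 513/20, 51/5)
T6 rotate right-handed about the y-axis with cos θ = 5/13, sin θ = -12/13: (45, 567/20, 9/5) → (1017/65, 567/20, 549/13); (27, 513/20, 51/5) → (63/65, 513/20, 375/13)

image vertices: (1017/65, 567/20, 549/13), (63/65, 513/20, 375/13)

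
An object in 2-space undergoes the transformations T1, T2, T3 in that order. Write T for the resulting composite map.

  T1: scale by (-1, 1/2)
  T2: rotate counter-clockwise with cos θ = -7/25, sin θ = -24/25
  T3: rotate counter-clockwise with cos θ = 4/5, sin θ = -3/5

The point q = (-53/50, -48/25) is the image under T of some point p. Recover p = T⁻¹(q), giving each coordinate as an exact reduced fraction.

p = (-2, 9/5)

T1 = [-1 0 0; 0 1/2 0; 0 0 1]
T2·T1 = [7/25 12/25 0; 24/25 -7/50 0; 0 0 1]
T3·…·T1 = [4/5 3/10 0; 3/5 -2/5 0; 0 0 1]
det M = -1/2; M⁻¹ = [4/5 3/5 0; 6/5 -8/5 0; 0 0 1]
M⁻¹ · (-53/50, -48/25)ᵀ = (-2, 9/5)ᵀ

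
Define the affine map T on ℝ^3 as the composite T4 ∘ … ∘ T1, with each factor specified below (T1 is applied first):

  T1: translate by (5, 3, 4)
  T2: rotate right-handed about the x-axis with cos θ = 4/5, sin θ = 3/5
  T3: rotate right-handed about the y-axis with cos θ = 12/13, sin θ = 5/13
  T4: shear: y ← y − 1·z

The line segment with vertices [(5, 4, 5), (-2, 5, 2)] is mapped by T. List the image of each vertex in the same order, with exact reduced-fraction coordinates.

T1 translate by (5, 3, 4): (5, 4, 5) → (10, 7, 9); (-2, 5, 2) → (3, 8, 6)
T2 rotate right-handed about the x-axis with cos θ = 4/5, sin θ = 3/5: (10, 7, 9) → (10, 1/5, 57/5); (3, 8, 6) → (3, 14/5, 48/5)
T3 rotate right-handed about the y-axis with cos θ = 12/13, sin θ = 5/13: (10, 1/5, 57/5) → (177/13, 1/5, 434/65); (3, 14/5, 48/5) → (84/13, 14/5, 501/65)
T4 shear: y ← y − 1·z: (177/13, 1/5, 434/65) → (177/13, -421/65, 434/65); (84/13, 14/5, 501/65) → (84/13, -319/65, 501/65)

image vertices: (177/13, -421/65, 434/65), (84/13, -319/65, 501/65)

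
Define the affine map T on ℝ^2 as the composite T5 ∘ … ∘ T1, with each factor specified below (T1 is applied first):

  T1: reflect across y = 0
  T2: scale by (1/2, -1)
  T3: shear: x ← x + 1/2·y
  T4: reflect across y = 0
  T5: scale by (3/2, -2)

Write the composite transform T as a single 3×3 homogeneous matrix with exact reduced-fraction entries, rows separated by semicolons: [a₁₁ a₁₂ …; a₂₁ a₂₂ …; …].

T1 = [1 0 0; 0 -1 0; 0 0 1]
T2·T1 = [1/2 0 0; 0 1 0; 0 0 1]
T3·…·T1 = [1/2 1/2 0; 0 1 0; 0 0 1]
T4·…·T1 = [1/2 1/2 0; 0 -1 0; 0 0 1]
T5·…·T1 = [3/4 3/4 0; 0 2 0; 0 0 1]

T = [3/4 3/4 0; 0 2 0; 0 0 1]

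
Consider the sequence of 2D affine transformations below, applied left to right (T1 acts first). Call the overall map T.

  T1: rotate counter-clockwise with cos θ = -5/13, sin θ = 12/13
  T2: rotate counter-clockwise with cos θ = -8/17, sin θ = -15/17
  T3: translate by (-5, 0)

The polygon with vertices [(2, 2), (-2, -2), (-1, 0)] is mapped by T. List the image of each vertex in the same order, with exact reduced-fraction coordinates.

image vertices: (-623/221, 398/221), (-1587/221, -398/221), (-1325/221, 21/221)

T1 rotate counter-clockwise with cos θ = -5/13, sin θ = 12/13: (2, 2) → (-34/13, 14/13); (-2, -2) → (34/13, -14/13); (-1, 0) → (5/13, -12/13)
T2 rotate counter-clockwise with cos θ = -8/17, sin θ = -15/17: (-34/13, 14/13) → (482/221, 398/221); (34/13, -14/13) → (-482/221, -398/221); (5/13, -12/13) → (-220/221, 21/221)
T3 translate by (-5, 0): (482/221, 398/221) → (-623/221, 398/221); (-482/221, -398/221) → (-1587/221, -398/221); (-220/221, 21/221) → (-1325/221, 21/221)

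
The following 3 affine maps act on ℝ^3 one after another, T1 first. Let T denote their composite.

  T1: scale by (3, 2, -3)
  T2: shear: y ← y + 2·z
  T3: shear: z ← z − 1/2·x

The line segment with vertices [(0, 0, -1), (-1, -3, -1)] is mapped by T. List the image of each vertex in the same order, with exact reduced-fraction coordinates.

T1 scale by (3, 2, -3): (0, 0, -1) → (0, 0, 3); (-1, -3, -1) → (-3, -6, 3)
T2 shear: y ← y + 2·z: (0, 0, 3) → (0, 6, 3); (-3, -6, 3) → (-3, 0, 3)
T3 shear: z ← z − 1/2·x: (0, 6, 3) → (0, 6, 3); (-3, 0, 3) → (-3, 0, 9/2)

image vertices: (0, 6, 3), (-3, 0, 9/2)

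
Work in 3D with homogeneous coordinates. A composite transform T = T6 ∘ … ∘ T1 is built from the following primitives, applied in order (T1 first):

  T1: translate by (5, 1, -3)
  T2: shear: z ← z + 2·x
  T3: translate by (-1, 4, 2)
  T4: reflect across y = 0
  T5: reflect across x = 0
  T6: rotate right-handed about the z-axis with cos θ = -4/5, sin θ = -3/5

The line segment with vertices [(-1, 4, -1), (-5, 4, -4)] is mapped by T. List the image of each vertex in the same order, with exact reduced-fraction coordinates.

image vertices: (-3, 9, 6), (-31/5, 33/5, -5)

T1 translate by (5, 1, -3): (-1, 4, -1) → (4, 5, -4); (-5, 4, -4) → (0, 5, -7)
T2 shear: z ← z + 2·x: (4, 5, -4) → (4, 5, 4); (0, 5, -7) → (0, 5, -7)
T3 translate by (-1, 4, 2): (4, 5, 4) → (3, 9, 6); (0, 5, -7) → (-1, 9, -5)
T4 reflect across y = 0: (3, 9, 6) → (3, -9, 6); (-1, 9, -5) → (-1, -9, -5)
T5 reflect across x = 0: (3, -9, 6) → (-3, -9, 6); (-1, -9, -5) → (1, -9, -5)
T6 rotate right-handed about the z-axis with cos θ = -4/5, sin θ = -3/5: (-3, -9, 6) → (-3, 9, 6); (1, -9, -5) → (-31/5, 33/5, -5)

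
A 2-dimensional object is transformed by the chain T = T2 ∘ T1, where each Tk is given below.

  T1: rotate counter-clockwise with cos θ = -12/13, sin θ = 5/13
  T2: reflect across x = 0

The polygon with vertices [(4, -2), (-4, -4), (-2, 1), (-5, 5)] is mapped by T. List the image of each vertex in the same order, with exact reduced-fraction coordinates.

image vertices: (38/13, 44/13), (-68/13, 28/13), (-19/13, -22/13), (-35/13, -85/13)

T1 rotate counter-clockwise with cos θ = -12/13, sin θ = 5/13: (4, -2) → (-38/13, 44/13); (-4, -4) → (68/13, 28/13); (-2, 1) → (19/13, -22/13); (-5, 5) → (35/13, -85/13)
T2 reflect across x = 0: (-38/13, 44/13) → (38/13, 44/13); (68/13, 28/13) → (-68/13, 28/13); (19/13, -22/13) → (-19/13, -22/13); (35/13, -85/13) → (-35/13, -85/13)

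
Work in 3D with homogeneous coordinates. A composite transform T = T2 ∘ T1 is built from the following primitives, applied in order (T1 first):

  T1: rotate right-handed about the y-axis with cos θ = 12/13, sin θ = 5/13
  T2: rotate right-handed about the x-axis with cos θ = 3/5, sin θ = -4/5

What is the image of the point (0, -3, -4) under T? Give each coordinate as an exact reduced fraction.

T1 rotate right-handed about the y-axis with cos θ = 12/13, sin θ = 5/13: (0, -3, -4) → (-20/13, -3, -48/13)
T2 rotate right-handed about the x-axis with cos θ = 3/5, sin θ = -4/5: (-20/13, -3, -48/13) → (-20/13, -309/65, 12/65)

T(p) = (-20/13, -309/65, 12/65)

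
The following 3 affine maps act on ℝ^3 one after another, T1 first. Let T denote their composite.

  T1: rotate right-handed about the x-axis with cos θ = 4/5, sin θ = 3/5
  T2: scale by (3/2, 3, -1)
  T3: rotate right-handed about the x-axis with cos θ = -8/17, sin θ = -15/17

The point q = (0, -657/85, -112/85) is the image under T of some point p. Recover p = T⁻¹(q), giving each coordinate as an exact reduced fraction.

p = (0, 5, 4)

T1 = [1 0 0 0; 0 4/5 -3/5 0; 0 3/5 4/5 0; 0 0 0 1]
T2·T1 = [3/2 0 0 0; 0 12/5 -9/5 0; 0 -3/5 -4/5 0; 0 0 0 1]
T3·…·T1 = [3/2 0 0 0; 0 -141/85 12/85 0; 0 -156/85 167/85 0; 0 0 0 1]
det M = -9/2; M⁻¹ = [2/3 0 0 0; 0 -167/255 4/85 0; 0 -52/85 47/85 0; 0 0 0 1]
M⁻¹ · (0, -657/85, -112/85)ᵀ = (0, 5, 4)ᵀ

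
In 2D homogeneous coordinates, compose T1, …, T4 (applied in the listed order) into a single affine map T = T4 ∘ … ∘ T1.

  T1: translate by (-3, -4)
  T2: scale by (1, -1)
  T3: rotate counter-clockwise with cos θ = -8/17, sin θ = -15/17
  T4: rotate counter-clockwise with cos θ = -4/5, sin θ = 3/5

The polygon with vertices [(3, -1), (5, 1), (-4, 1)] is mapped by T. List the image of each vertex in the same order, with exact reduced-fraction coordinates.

T1 translate by (-3, -4): (3, -1) → (0, -5); (5, 1) → (2, -3); (-4, 1) → (-7, -3)
T2 scale by (1, -1): (0, -5) → (0, 5); (2, -3) → (2, 3); (-7, -3) → (-7, 3)
T3 rotate counter-clockwise with cos θ = -8/17, sin θ = -15/17: (0, 5) → (75/17, -40/17); (2, 3) → (29/17, -54/17); (-7, 3) → (101/17, 81/17)
T4 rotate counter-clockwise with cos θ = -4/5, sin θ = 3/5: (75/17, -40/17) → (-36/17, 77/17); (29/17, -54/17) → (46/85, 303/85); (101/17, 81/17) → (-647/85, -21/85)

image vertices: (-36/17, 77/17), (46/85, 303/85), (-647/85, -21/85)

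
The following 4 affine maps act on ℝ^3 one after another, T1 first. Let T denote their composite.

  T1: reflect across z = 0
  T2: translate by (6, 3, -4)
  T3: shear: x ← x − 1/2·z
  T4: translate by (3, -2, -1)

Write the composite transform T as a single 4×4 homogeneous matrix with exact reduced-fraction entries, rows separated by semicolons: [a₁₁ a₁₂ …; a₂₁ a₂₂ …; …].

T1 = [1 0 0 0; 0 1 0 0; 0 0 -1 0; 0 0 0 1]
T2·T1 = [1 0 0 6; 0 1 0 3; 0 0 -1 -4; 0 0 0 1]
T3·…·T1 = [1 0 1/2 8; 0 1 0 3; 0 0 -1 -4; 0 0 0 1]
T4·…·T1 = [1 0 1/2 11; 0 1 0 1; 0 0 -1 -5; 0 0 0 1]

T = [1 0 1/2 11; 0 1 0 1; 0 0 -1 -5; 0 0 0 1]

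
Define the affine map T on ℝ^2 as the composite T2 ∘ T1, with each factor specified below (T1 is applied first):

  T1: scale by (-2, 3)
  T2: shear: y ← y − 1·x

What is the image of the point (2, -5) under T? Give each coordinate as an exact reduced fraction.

T(p) = (-4, -11)

T1 scale by (-2, 3): (2, -5) → (-4, -15)
T2 shear: y ← y − 1·x: (-4, -15) → (-4, -11)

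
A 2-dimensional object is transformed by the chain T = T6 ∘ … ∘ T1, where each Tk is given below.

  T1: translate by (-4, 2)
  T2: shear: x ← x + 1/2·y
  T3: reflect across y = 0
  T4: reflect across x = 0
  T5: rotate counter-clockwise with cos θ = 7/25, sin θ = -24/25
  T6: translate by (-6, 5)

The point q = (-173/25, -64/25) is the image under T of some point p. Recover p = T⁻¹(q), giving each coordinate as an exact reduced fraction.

T1 = [1 0 -4; 0 1 2; 0 0 1]
T2·T1 = [1 1/2 -3; 0 1 2; 0 0 1]
T3·…·T1 = [1 1/2 -3; 0 -1 -2; 0 0 1]
T4·…·T1 = [-1 -1/2 3; 0 -1 -2; 0 0 1]
T5·…·T1 = [-7/25 -11/10 -27/25; 24/25 1/5 -86/25; 0 0 1]
T6·…·T1 = [-7/25 -11/10 -177/25; 24/25 1/5 39/25; 0 0 1]
det M = 1; M⁻¹ = [1/5 11/10 -3/10; -24/25 -7/25 -159/25; 0 0 1]
M⁻¹ · (-173/25, -64/25)ᵀ = (-9/2, 1)ᵀ

p = (-9/2, 1)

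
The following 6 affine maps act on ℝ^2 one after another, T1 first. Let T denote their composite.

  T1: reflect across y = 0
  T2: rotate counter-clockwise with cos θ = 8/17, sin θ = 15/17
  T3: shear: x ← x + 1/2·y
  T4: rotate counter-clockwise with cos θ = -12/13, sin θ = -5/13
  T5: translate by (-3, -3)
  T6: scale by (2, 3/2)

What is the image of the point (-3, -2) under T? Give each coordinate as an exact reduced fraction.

T(p) = (28/221, 165/884)

T1 reflect across y = 0: (-3, -2) → (-3, 2)
T2 rotate counter-clockwise with cos θ = 8/17, sin θ = 15/17: (-3, 2) → (-54/17, -29/17)
T3 shear: x ← x + 1/2·y: (-54/17, -29/17) → (-137/34, -29/17)
T4 rotate counter-clockwise with cos θ = -12/13, sin θ = -5/13: (-137/34, -29/17) → (677/221, 1381/442)
T5 translate by (-3, -3): (677/221, 1381/442) → (14/221, 55/442)
T6 scale by (2, 3/2): (14/221, 55/442) → (28/221, 165/884)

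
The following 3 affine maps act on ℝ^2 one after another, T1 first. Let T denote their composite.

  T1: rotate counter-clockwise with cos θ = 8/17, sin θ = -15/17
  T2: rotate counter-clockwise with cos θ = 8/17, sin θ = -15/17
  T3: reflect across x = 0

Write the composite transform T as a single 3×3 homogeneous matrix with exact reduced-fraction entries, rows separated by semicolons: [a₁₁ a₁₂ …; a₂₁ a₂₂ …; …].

T = [161/289 -240/289 0; -240/289 -161/289 0; 0 0 1]

T1 = [8/17 15/17 0; -15/17 8/17 0; 0 0 1]
T2·T1 = [-161/289 240/289 0; -240/289 -161/289 0; 0 0 1]
T3·…·T1 = [161/289 -240/289 0; -240/289 -161/289 0; 0 0 1]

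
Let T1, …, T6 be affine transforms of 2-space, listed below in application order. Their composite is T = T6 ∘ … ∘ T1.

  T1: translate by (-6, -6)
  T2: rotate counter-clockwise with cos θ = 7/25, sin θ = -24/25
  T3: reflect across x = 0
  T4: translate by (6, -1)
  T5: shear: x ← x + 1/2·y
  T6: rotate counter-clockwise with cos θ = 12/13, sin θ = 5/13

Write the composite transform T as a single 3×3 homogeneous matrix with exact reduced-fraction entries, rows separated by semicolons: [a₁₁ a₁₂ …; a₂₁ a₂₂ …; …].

T1 = [1 0 -6; 0 1 -6; 0 0 1]
T2·T1 = [7/25 24/25 -186/25; -24/25 7/25 102/25; 0 0 1]
T3·…·T1 = [-7/25 -24/25 186/25; -24/25 7/25 102/25; 0 0 1]
T4·…·T1 = [-7/25 -24/25 336/25; -24/25 7/25 77/25; 0 0 1]
T5·…·T1 = [-19/25 -41/50 749/50; -24/25 7/25 77/25; 0 0 1]
T6·…·T1 = [-108/325 -281/325 4109/325; -383/325 -37/650 5593/650; 0 0 1]

T = [-108/325 -281/325 4109/325; -383/325 -37/650 5593/650; 0 0 1]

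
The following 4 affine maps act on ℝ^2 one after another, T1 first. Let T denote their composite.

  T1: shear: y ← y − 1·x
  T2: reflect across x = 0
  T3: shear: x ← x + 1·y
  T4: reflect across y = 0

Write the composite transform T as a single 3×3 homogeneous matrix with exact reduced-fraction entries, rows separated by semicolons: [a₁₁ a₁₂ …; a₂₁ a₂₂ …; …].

T1 = [1 0 0; -1 1 0; 0 0 1]
T2·T1 = [-1 0 0; -1 1 0; 0 0 1]
T3·…·T1 = [-2 1 0; -1 1 0; 0 0 1]
T4·…·T1 = [-2 1 0; 1 -1 0; 0 0 1]

T = [-2 1 0; 1 -1 0; 0 0 1]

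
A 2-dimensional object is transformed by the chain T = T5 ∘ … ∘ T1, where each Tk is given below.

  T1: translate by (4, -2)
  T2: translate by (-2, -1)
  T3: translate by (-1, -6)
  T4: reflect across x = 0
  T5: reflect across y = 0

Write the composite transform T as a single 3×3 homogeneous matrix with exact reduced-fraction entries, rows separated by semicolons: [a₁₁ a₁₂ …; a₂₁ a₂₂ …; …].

T1 = [1 0 4; 0 1 -2; 0 0 1]
T2·T1 = [1 0 2; 0 1 -3; 0 0 1]
T3·…·T1 = [1 0 1; 0 1 -9; 0 0 1]
T4·…·T1 = [-1 0 -1; 0 1 -9; 0 0 1]
T5·…·T1 = [-1 0 -1; 0 -1 9; 0 0 1]

T = [-1 0 -1; 0 -1 9; 0 0 1]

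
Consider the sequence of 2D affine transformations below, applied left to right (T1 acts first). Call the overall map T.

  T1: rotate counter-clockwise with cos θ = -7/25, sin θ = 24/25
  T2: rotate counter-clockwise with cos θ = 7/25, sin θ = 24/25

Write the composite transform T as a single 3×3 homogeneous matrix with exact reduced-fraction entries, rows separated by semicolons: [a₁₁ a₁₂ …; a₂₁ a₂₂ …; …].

T = [-1 0 0; 0 -1 0; 0 0 1]

T1 = [-7/25 -24/25 0; 24/25 -7/25 0; 0 0 1]
T2·T1 = [-1 0 0; 0 -1 0; 0 0 1]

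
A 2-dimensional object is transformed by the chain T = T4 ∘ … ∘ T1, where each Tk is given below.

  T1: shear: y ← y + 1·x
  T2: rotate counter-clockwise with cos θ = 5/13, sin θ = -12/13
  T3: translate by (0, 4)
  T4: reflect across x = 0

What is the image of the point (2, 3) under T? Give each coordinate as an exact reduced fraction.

T(p) = (-70/13, 53/13)

T1 shear: y ← y + 1·x: (2, 3) → (2, 5)
T2 rotate counter-clockwise with cos θ = 5/13, sin θ = -12/13: (2, 5) → (70/13, 1/13)
T3 translate by (0, 4): (70/13, 1/13) → (70/13, 53/13)
T4 reflect across x = 0: (70/13, 53/13) → (-70/13, 53/13)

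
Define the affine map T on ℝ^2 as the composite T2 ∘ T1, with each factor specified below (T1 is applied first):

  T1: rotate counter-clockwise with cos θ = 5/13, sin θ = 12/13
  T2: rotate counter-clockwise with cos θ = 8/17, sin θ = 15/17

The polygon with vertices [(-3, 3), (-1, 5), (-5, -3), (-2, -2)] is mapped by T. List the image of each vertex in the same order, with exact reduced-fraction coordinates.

image vertices: (-93/221, -933/221), (-55/17, -67/17), (1213/221, -435/221), (622/221, -62/221)

T1 rotate counter-clockwise with cos θ = 5/13, sin θ = 12/13: (-3, 3) → (-51/13, -21/13); (-1, 5) → (-5, 1); (-5, -3) → (11/13, -75/13); (-2, -2) → (14/13, -34/13)
T2 rotate counter-clockwise with cos θ = 8/17, sin θ = 15/17: (-51/13, -21/13) → (-93/221, -933/221); (-5, 1) → (-55/17, -67/17); (11/13, -75/13) → (1213/221, -435/221); (14/13, -34/13) → (622/221, -62/221)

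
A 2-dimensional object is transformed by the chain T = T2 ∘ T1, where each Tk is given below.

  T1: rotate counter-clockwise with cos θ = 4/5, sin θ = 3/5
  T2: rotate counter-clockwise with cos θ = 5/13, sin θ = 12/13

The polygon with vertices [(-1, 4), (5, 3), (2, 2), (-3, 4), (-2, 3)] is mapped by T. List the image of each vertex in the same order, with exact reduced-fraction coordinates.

T1 rotate counter-clockwise with cos θ = 4/5, sin θ = 3/5: (-1, 4) → (-16/5, 13/5); (5, 3) → (11/5, 27/5); (2, 2) → (2/5, 14/5); (-3, 4) → (-24/5, 7/5); (-2, 3) → (-17/5, 6/5)
T2 rotate counter-clockwise with cos θ = 5/13, sin θ = 12/13: (-16/5, 13/5) → (-236/65, -127/65); (11/5, 27/5) → (-269/65, 267/65); (2/5, 14/5) → (-158/65, 94/65); (-24/5, 7/5) → (-204/65, -253/65); (-17/5, 6/5) → (-157/65, -174/65)

image vertices: (-236/65, -127/65), (-269/65, 267/65), (-158/65, 94/65), (-204/65, -253/65), (-157/65, -174/65)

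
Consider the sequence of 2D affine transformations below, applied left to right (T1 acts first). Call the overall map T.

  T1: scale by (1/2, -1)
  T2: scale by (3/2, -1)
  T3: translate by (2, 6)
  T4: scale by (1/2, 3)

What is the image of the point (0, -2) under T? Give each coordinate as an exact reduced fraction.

T(p) = (1, 12)

T1 scale by (1/2, -1): (0, -2) → (0, 2)
T2 scale by (3/2, -1): (0, 2) → (0, -2)
T3 translate by (2, 6): (0, -2) → (2, 4)
T4 scale by (1/2, 3): (2, 4) → (1, 12)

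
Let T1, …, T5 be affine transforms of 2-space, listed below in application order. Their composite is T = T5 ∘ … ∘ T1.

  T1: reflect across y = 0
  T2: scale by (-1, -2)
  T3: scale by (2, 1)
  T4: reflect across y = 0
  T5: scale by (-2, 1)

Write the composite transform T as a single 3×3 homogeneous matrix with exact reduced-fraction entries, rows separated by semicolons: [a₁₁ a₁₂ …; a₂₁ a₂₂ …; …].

T = [4 0 0; 0 -2 0; 0 0 1]

T1 = [1 0 0; 0 -1 0; 0 0 1]
T2·T1 = [-1 0 0; 0 2 0; 0 0 1]
T3·…·T1 = [-2 0 0; 0 2 0; 0 0 1]
T4·…·T1 = [-2 0 0; 0 -2 0; 0 0 1]
T5·…·T1 = [4 0 0; 0 -2 0; 0 0 1]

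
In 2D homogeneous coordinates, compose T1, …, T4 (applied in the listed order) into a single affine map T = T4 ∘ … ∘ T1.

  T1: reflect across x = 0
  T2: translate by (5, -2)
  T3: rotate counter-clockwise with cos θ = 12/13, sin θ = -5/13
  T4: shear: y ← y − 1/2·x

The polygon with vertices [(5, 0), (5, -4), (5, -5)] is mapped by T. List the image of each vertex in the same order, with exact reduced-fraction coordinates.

image vertices: (-10/13, -19/13), (-30/13, -57/13), (-35/13, -133/26)

T1 reflect across x = 0: (5, 0) → (-5, 0); (5, -4) → (-5, -4); (5, -5) → (-5, -5)
T2 translate by (5, -2): (-5, 0) → (0, -2); (-5, -4) → (0, -6); (-5, -5) → (0, -7)
T3 rotate counter-clockwise with cos θ = 12/13, sin θ = -5/13: (0, -2) → (-10/13, -24/13); (0, -6) → (-30/13, -72/13); (0, -7) → (-35/13, -84/13)
T4 shear: y ← y − 1/2·x: (-10/13, -24/13) → (-10/13, -19/13); (-30/13, -72/13) → (-30/13, -57/13); (-35/13, -84/13) → (-35/13, -133/26)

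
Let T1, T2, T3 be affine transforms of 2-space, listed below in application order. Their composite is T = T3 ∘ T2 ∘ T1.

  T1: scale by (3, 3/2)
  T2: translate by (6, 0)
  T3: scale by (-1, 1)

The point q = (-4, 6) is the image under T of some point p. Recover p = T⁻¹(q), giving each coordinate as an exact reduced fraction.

p = (-2/3, 4)

T1 = [3 0 0; 0 3/2 0; 0 0 1]
T2·T1 = [3 0 6; 0 3/2 0; 0 0 1]
T3·…·T1 = [-3 0 -6; 0 3/2 0; 0 0 1]
det M = -9/2; M⁻¹ = [-1/3 0 -2; 0 2/3 0; 0 0 1]
M⁻¹ · (-4, 6)ᵀ = (-2/3, 4)ᵀ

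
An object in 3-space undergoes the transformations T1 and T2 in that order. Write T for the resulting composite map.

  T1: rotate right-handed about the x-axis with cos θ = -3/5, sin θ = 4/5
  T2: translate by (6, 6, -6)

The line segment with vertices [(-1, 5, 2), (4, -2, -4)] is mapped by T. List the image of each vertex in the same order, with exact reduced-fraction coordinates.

T1 rotate right-handed about the x-axis with cos θ = -3/5, sin θ = 4/5: (-1, 5, 2) → (-1, -23/5, 14/5); (4, -2, -4) → (4, 22/5, 4/5)
T2 translate by (6, 6, -6): (-1, -23/5, 14/5) → (5, 7/5, -16/5); (4, 22/5, 4/5) → (10, 52/5, -26/5)

image vertices: (5, 7/5, -16/5), (10, 52/5, -26/5)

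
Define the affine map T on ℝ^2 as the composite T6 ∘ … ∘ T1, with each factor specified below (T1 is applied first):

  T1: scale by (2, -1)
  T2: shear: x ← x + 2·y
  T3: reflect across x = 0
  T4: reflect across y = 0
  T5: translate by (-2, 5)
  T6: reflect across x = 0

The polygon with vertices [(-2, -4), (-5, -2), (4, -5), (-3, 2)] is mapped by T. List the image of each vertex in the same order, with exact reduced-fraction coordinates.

T1 scale by (2, -1): (-2, -4) → (-4, 4); (-5, -2) → (-10, 2); (4, -5) → (8, 5); (-3, 2) → (-6, -2)
T2 shear: x ← x + 2·y: (-4, 4) → (4, 4); (-10, 2) → (-6, 2); (8, 5) → (18, 5); (-6, -2) → (-10, -2)
T3 reflect across x = 0: (4, 4) → (-4, 4); (-6, 2) → (6, 2); (18, 5) → (-18, 5); (-10, -2) → (10, -2)
T4 reflect across y = 0: (-4, 4) → (-4, -4); (6, 2) → (6, -2); (-18, 5) → (-18, -5); (10, -2) → (10, 2)
T5 translate by (-2, 5): (-4, -4) → (-6, 1); (6, -2) → (4, 3); (-18, -5) → (-20, 0); (10, 2) → (8, 7)
T6 reflect across x = 0: (-6, 1) → (6, 1); (4, 3) → (-4, 3); (-20, 0) → (20, 0); (8, 7) → (-8, 7)

image vertices: (6, 1), (-4, 3), (20, 0), (-8, 7)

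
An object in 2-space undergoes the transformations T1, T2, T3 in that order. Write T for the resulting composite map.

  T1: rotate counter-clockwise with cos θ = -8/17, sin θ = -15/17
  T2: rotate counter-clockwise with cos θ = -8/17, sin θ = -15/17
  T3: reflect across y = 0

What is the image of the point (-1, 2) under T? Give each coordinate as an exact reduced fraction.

T1 rotate counter-clockwise with cos θ = -8/17, sin θ = -15/17: (-1, 2) → (38/17, -1/17)
T2 rotate counter-clockwise with cos θ = -8/17, sin θ = -15/17: (38/17, -1/17) → (-319/289, -562/289)
T3 reflect across y = 0: (-319/289, -562/289) → (-319/289, 562/289)

T(p) = (-319/289, 562/289)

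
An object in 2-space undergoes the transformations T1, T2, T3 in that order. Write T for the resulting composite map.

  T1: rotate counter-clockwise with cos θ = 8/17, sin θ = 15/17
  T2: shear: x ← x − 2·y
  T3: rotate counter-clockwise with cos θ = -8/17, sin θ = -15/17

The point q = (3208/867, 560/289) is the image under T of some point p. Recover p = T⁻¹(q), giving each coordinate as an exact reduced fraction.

p = (8/3, 0)

T1 = [8/17 -15/17 0; 15/17 8/17 0; 0 0 1]
T2·T1 = [-22/17 -31/17 0; 15/17 8/17 0; 0 0 1]
T3·…·T1 = [401/289 368/289 0; 210/289 401/289 0; 0 0 1]
det M = 1; M⁻¹ = [401/289 -368/289 0; -210/289 401/289 0; 0 0 1]
M⁻¹ · (3208/867, 560/289)ᵀ = (8/3, 0)ᵀ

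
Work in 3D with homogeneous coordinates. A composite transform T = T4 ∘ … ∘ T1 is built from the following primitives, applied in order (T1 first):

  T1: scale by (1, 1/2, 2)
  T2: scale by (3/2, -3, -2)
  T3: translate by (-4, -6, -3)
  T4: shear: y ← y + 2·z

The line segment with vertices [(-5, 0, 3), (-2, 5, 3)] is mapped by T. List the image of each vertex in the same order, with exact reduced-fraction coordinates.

image vertices: (-23/2, -36, -15), (-7, -87/2, -15)

T1 scale by (1, 1/2, 2): (-5, 0, 3) → (-5, 0, 6); (-2, 5, 3) → (-2, 5/2, 6)
T2 scale by (3/2, -3, -2): (-5, 0, 6) → (-15/2, 0, -12); (-2, 5/2, 6) → (-3, -15/2, -12)
T3 translate by (-4, -6, -3): (-15/2, 0, -12) → (-23/2, -6, -15); (-3, -15/2, -12) → (-7, -27/2, -15)
T4 shear: y ← y + 2·z: (-23/2, -6, -15) → (-23/2, -36, -15); (-7, -27/2, -15) → (-7, -87/2, -15)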